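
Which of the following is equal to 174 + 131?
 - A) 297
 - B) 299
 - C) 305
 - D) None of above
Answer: C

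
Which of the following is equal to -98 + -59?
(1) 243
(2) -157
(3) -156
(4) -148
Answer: 2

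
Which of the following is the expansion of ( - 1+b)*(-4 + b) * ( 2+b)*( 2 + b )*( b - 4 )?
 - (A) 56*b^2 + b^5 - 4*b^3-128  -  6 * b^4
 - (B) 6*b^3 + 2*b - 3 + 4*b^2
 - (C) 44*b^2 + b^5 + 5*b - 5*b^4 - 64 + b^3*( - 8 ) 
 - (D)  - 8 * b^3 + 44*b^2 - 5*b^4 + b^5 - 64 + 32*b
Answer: D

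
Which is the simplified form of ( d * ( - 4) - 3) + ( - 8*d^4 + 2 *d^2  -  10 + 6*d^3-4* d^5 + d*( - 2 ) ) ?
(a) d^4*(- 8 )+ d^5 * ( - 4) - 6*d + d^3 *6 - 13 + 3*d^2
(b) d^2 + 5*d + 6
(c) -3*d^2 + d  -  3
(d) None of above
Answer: d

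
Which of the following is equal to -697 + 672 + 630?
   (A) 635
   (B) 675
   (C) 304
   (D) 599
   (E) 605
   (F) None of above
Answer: E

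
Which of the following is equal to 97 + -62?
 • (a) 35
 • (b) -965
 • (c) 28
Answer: a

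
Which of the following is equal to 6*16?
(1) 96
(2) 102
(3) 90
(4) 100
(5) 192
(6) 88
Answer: 1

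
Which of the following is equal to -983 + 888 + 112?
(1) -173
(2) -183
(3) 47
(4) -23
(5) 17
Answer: 5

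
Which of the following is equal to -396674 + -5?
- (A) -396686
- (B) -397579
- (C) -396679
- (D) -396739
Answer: C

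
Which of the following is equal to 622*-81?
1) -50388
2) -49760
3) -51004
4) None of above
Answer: 4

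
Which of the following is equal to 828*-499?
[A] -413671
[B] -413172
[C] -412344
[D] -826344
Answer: B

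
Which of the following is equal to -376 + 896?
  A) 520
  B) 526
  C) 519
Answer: A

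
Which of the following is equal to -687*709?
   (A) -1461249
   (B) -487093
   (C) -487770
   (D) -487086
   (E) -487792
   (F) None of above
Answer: F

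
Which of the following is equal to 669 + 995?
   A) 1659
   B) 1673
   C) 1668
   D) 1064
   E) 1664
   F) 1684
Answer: E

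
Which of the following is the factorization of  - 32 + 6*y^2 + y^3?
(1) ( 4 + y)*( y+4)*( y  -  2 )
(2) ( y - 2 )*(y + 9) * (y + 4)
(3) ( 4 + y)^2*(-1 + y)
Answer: 1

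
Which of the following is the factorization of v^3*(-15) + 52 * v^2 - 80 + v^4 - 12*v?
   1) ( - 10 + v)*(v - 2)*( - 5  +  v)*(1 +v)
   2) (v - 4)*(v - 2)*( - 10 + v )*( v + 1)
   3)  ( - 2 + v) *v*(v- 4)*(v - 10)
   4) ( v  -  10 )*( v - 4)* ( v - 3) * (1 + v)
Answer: 2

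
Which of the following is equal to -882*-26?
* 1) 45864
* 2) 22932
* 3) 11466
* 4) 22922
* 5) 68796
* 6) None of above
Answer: 2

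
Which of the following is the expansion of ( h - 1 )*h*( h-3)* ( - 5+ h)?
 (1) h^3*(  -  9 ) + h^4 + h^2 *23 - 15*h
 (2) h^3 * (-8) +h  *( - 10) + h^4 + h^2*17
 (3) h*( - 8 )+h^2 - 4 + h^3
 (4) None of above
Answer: 1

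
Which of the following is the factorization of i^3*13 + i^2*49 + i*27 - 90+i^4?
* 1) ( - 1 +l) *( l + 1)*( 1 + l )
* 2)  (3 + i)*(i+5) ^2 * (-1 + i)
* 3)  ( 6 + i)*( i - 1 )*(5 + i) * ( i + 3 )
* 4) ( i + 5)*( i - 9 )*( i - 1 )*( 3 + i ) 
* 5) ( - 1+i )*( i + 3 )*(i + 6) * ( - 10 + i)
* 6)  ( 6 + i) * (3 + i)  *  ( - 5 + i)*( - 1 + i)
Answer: 3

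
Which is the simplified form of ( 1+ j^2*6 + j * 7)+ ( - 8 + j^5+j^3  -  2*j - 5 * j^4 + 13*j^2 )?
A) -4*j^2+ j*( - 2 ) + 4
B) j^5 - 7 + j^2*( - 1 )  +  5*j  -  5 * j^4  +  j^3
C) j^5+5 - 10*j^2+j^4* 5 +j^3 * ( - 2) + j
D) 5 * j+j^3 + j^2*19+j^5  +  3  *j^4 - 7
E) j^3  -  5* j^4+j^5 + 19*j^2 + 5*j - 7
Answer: E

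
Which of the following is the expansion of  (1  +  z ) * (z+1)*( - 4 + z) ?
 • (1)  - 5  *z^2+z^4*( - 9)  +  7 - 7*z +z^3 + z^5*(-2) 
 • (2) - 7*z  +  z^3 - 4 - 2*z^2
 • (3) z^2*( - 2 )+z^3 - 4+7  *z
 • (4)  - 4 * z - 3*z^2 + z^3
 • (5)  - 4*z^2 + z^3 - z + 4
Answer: 2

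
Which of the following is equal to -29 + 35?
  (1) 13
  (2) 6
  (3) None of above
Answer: 2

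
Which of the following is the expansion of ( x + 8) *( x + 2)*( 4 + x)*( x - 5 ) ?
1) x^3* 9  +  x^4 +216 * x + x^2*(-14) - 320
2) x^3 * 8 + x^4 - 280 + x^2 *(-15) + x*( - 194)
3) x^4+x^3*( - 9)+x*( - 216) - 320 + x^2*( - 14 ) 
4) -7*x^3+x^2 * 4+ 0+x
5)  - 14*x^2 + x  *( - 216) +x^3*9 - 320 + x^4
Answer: 5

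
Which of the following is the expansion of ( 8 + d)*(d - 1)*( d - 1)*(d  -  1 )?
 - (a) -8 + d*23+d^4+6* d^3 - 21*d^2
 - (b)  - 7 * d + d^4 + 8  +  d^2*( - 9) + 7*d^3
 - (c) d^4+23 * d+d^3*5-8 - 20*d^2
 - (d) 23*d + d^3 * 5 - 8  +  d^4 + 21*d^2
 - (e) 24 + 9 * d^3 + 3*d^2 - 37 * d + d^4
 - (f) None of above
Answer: f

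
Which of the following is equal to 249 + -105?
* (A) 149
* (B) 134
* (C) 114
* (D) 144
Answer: D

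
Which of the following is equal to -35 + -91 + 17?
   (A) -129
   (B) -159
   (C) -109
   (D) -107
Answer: C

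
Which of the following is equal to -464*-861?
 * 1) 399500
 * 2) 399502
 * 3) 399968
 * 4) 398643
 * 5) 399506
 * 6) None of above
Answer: 6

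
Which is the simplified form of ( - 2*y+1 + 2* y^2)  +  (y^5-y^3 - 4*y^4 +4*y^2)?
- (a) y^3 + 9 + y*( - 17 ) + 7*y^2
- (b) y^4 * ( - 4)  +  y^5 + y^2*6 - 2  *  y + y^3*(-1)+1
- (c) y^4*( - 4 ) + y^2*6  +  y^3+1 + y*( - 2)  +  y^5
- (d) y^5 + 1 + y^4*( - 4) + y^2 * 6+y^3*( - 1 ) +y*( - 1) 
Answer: b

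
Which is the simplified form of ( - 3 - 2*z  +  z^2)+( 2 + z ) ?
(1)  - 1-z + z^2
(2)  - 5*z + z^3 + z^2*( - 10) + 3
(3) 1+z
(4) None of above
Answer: 1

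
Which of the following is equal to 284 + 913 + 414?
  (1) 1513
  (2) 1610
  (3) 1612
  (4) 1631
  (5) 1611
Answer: 5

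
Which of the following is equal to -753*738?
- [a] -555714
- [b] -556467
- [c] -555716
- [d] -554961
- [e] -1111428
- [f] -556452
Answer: a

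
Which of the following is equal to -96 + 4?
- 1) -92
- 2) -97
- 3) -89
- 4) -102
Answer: 1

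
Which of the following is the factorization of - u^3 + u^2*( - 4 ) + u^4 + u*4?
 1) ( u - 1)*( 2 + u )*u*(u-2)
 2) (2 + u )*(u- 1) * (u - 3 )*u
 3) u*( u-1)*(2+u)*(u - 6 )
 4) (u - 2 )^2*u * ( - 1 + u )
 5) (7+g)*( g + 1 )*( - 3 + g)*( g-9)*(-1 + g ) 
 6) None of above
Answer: 1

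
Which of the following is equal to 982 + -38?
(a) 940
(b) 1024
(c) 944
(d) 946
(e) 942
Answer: c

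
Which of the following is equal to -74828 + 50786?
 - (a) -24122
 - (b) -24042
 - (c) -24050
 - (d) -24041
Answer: b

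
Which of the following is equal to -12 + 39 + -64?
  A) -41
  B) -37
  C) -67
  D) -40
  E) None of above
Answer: B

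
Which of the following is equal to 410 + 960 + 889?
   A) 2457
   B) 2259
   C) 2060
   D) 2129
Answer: B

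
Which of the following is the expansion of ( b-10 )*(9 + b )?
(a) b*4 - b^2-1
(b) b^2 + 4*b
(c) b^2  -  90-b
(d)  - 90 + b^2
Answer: c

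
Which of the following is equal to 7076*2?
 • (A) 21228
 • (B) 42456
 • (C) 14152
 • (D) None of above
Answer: C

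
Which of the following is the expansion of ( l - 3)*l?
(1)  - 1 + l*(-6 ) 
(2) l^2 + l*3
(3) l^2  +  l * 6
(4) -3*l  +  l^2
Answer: 4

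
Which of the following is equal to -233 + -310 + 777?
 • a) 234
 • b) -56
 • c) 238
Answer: a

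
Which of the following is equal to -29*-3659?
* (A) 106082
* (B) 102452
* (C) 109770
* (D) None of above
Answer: D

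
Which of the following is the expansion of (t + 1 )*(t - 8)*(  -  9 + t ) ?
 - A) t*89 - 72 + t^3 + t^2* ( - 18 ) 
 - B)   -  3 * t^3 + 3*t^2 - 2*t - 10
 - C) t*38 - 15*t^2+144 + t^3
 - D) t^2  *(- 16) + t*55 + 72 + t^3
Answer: D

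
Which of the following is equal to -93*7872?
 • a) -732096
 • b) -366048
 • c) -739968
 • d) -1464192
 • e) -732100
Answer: a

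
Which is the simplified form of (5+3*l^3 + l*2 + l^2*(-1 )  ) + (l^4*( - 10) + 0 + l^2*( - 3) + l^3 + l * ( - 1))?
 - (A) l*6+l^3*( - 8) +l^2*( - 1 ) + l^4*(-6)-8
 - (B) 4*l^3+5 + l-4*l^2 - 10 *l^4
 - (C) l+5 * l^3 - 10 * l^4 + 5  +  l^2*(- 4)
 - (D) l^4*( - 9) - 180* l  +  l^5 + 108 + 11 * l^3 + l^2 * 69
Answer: B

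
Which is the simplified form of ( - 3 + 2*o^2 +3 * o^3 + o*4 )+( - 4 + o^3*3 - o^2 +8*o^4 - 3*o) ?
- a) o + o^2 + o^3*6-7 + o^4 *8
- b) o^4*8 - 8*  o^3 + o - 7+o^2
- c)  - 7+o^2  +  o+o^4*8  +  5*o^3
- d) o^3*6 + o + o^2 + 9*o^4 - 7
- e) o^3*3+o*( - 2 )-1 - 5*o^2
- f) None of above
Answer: a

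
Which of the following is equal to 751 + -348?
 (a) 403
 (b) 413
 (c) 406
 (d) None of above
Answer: a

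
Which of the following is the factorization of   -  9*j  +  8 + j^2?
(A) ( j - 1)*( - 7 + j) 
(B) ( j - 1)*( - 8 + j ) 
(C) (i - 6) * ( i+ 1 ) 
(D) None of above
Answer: B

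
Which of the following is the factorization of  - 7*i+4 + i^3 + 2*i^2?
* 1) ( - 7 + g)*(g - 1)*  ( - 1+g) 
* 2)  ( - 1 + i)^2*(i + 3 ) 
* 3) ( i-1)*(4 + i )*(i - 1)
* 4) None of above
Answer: 3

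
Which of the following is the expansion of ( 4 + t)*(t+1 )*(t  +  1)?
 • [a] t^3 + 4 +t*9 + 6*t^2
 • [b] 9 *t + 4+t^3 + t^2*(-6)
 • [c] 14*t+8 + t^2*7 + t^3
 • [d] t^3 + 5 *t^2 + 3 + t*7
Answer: a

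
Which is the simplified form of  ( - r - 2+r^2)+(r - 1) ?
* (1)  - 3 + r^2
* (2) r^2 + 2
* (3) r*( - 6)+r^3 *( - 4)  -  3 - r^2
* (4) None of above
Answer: 1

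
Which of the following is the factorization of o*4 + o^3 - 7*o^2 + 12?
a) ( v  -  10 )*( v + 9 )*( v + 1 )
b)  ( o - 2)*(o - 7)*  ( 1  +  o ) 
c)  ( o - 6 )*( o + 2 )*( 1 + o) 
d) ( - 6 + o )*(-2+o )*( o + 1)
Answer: d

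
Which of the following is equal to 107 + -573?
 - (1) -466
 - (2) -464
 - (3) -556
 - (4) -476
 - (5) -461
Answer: 1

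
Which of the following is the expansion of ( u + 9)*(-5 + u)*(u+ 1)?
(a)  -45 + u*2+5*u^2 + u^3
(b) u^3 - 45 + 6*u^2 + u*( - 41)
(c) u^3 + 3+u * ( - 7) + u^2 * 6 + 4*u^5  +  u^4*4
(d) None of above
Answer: d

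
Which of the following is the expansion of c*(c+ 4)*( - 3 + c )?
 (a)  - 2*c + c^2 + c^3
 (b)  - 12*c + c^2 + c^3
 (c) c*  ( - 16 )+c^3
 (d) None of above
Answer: b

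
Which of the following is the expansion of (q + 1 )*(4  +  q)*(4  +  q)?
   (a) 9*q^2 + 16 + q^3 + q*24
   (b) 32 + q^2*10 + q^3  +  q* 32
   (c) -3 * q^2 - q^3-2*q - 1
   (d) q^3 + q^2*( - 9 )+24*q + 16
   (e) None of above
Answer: a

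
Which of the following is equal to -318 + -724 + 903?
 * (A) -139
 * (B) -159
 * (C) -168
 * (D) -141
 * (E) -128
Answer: A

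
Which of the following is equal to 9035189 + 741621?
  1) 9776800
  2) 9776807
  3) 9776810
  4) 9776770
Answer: 3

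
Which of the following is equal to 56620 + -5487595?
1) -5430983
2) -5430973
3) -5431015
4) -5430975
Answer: 4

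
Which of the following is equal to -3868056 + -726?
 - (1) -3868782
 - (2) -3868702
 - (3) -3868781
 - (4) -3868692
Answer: 1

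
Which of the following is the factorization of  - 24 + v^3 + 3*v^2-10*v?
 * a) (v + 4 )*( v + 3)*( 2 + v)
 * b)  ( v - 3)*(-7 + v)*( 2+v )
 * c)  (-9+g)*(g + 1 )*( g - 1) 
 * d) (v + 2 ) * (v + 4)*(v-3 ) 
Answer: d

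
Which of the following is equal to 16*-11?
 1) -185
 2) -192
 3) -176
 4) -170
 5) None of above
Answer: 3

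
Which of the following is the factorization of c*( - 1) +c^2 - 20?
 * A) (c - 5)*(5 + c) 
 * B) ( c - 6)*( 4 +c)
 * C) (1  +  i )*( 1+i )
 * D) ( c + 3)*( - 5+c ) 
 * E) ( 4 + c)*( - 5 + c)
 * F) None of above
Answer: E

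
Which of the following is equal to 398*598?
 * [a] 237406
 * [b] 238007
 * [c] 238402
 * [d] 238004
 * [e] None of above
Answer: d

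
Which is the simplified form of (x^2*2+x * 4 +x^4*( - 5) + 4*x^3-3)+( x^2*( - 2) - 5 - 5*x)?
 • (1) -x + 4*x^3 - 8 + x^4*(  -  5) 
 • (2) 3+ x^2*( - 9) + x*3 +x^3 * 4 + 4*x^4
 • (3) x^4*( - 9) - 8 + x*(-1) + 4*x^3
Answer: 1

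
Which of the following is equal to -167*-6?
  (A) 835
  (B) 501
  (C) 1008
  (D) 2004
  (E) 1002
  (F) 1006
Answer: E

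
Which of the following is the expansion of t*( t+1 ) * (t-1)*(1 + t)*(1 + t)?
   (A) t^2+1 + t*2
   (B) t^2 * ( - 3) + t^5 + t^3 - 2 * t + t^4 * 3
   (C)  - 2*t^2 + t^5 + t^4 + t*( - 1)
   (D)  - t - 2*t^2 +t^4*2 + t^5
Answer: D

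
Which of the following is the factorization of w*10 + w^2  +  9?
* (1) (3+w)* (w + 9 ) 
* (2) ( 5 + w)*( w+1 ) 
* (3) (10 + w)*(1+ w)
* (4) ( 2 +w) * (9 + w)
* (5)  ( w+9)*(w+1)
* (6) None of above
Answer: 5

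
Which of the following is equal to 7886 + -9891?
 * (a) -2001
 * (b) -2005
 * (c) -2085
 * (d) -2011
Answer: b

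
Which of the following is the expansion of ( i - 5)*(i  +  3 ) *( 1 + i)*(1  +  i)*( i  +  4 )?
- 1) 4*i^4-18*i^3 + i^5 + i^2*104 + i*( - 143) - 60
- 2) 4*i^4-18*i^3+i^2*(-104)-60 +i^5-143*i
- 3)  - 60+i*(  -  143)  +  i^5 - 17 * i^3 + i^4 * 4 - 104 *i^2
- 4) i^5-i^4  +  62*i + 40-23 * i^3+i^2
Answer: 2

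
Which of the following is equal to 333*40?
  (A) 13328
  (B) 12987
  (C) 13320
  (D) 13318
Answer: C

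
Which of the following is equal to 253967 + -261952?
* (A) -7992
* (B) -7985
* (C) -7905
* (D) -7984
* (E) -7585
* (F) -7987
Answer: B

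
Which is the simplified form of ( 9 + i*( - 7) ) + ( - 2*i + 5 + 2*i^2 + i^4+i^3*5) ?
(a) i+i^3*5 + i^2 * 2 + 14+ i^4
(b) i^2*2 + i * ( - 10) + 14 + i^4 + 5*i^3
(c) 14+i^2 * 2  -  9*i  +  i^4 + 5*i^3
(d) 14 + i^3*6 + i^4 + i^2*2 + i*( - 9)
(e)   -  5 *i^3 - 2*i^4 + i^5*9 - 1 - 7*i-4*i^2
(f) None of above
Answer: c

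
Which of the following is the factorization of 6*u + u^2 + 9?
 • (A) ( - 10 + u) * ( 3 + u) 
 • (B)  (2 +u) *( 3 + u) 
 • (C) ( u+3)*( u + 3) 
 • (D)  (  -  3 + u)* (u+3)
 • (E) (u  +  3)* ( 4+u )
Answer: C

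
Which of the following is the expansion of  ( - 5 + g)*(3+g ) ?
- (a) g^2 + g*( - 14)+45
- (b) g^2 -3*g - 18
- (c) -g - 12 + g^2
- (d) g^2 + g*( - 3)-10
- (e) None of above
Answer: e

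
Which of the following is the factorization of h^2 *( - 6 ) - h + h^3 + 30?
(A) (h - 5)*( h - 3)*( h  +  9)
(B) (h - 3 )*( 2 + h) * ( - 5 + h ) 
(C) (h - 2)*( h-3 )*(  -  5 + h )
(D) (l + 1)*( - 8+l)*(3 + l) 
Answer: B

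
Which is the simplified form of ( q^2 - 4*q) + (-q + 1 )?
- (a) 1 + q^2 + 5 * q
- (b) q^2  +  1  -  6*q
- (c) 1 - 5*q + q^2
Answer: c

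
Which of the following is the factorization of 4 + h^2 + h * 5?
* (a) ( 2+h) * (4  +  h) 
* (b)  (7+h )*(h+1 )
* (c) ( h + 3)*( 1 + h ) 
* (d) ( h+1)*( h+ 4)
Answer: d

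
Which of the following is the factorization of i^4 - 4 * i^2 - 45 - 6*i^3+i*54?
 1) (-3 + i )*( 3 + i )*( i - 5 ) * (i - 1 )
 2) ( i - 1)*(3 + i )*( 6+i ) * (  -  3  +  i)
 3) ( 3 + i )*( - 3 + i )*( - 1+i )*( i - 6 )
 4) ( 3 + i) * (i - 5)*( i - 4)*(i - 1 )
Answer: 1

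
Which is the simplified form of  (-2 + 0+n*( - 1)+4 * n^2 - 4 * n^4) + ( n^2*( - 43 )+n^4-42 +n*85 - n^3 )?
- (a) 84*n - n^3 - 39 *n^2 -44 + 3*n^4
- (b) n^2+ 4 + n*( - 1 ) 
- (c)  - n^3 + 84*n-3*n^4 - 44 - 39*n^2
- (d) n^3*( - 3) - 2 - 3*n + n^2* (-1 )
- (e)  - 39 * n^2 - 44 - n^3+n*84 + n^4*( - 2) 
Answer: c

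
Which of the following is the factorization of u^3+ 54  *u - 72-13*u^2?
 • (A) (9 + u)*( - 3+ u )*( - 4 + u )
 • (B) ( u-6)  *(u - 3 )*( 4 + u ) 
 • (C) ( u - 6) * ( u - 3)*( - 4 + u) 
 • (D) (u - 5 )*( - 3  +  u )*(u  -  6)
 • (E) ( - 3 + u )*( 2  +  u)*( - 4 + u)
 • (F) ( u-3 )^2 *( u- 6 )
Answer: C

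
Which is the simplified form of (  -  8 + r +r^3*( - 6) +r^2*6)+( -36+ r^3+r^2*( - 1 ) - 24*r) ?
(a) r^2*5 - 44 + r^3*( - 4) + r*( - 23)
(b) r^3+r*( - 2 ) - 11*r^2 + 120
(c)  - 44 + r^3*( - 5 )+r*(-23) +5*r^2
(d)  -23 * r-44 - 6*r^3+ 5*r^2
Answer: c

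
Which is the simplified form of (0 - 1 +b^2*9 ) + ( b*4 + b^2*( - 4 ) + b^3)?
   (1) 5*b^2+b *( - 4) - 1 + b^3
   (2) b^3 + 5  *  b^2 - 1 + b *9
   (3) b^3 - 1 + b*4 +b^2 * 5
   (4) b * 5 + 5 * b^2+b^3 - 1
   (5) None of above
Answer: 3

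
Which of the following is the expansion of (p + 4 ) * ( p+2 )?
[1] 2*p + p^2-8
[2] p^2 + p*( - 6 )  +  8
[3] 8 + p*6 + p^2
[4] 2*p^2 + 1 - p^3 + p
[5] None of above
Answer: 3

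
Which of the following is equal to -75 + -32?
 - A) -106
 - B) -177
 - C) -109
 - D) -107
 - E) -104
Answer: D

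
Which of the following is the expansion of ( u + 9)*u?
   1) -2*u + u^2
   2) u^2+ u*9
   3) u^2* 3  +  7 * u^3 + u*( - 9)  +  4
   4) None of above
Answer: 2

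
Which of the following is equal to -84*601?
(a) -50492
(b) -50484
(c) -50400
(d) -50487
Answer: b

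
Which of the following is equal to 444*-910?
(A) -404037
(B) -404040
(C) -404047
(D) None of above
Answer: B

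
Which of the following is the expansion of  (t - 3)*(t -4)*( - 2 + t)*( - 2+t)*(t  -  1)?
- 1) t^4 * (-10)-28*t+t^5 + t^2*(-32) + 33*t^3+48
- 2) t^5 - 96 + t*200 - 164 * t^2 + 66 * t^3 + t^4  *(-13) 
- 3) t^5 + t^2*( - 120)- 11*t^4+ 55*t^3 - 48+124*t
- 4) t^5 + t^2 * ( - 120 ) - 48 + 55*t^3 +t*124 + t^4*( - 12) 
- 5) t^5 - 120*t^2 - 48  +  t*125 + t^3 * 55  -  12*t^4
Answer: 4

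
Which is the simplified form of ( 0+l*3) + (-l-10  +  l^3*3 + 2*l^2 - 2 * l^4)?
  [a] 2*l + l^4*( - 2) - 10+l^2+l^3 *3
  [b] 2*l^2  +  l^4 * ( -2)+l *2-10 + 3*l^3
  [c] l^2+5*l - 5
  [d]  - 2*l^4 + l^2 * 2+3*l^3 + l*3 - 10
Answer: b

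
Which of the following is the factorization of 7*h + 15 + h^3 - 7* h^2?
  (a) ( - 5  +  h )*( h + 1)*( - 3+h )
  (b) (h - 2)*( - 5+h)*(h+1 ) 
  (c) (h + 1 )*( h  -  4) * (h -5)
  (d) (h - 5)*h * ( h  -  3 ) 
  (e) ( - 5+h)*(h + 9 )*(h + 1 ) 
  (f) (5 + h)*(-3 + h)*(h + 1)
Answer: a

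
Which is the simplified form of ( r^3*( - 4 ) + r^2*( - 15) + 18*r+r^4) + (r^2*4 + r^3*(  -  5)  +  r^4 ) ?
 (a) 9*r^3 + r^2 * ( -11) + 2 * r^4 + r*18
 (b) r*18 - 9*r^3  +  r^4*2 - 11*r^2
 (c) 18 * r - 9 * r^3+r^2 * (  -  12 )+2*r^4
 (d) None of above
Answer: b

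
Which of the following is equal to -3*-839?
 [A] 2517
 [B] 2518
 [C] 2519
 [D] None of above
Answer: A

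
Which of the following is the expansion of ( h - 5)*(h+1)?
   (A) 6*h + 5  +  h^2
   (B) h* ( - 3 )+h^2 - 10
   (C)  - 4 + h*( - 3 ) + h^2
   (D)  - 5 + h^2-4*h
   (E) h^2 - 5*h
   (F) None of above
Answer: D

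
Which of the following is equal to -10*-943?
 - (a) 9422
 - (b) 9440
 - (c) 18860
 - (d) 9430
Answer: d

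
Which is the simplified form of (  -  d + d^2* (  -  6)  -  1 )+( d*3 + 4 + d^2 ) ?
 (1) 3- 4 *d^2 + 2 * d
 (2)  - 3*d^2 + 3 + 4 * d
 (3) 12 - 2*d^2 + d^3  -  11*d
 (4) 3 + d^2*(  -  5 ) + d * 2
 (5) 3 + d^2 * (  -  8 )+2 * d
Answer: 4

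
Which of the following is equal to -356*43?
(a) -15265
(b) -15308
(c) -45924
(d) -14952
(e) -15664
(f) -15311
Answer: b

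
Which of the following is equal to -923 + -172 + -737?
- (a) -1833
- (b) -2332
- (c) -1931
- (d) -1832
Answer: d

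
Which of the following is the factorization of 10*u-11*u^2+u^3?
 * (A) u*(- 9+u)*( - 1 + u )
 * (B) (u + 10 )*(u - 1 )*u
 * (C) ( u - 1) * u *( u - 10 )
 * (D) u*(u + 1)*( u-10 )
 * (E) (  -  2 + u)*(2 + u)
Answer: C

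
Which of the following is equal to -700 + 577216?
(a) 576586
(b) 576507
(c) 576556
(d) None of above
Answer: d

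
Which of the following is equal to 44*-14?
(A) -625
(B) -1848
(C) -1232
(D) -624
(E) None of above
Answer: E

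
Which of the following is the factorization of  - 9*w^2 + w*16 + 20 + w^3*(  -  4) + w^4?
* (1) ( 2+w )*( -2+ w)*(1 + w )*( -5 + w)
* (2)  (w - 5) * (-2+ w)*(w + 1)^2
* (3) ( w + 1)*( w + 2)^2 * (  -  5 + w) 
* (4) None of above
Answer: 1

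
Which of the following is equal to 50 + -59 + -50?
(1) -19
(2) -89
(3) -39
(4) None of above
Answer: 4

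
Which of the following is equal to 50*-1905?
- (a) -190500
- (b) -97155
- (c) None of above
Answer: c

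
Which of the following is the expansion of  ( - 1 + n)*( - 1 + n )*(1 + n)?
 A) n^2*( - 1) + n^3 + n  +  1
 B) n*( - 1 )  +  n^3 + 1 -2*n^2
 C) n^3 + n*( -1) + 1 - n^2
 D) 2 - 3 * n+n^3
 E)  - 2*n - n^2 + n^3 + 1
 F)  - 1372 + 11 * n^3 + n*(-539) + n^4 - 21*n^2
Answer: C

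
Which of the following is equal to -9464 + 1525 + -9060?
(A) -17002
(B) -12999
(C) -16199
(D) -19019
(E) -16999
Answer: E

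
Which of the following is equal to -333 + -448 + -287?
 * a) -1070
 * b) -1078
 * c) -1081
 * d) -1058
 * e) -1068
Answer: e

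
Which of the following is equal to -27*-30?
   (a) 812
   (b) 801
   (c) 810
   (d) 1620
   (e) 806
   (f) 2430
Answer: c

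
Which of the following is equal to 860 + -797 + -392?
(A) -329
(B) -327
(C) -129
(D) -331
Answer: A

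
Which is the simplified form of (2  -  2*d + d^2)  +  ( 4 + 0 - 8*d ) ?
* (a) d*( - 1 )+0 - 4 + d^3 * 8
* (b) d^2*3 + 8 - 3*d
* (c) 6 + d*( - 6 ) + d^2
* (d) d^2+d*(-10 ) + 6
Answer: d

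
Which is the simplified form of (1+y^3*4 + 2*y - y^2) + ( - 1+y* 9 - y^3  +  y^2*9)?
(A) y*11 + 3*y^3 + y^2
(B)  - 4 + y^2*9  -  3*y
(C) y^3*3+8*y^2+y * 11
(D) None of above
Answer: C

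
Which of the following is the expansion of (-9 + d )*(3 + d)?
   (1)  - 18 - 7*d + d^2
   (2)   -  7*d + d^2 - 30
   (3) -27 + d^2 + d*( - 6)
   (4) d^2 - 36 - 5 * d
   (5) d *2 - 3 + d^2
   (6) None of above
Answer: 3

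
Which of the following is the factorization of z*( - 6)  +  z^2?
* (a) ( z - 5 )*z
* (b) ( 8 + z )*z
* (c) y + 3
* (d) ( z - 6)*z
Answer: d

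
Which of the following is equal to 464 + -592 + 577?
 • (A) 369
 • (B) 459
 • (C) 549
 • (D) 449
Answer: D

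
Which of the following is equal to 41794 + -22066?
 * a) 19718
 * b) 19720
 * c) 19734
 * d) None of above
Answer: d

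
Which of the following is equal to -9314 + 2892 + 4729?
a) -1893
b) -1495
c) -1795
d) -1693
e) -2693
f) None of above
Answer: d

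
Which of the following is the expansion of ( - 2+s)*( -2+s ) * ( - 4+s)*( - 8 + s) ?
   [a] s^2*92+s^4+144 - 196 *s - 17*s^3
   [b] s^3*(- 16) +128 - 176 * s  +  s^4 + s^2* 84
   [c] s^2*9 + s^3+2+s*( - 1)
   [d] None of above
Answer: b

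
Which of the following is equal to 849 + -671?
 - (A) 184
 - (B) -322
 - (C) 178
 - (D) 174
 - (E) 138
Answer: C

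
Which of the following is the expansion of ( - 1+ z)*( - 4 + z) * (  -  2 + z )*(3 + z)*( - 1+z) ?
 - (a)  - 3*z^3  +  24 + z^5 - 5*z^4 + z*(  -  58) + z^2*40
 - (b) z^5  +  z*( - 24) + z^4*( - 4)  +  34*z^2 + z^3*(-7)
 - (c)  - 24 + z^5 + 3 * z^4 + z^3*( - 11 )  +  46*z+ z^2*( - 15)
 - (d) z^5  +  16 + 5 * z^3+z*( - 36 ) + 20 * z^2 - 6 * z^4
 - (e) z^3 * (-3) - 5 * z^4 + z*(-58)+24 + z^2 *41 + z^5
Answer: e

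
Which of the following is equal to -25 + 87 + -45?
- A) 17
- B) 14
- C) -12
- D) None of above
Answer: A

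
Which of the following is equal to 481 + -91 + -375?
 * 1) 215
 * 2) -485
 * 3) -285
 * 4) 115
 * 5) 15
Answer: 5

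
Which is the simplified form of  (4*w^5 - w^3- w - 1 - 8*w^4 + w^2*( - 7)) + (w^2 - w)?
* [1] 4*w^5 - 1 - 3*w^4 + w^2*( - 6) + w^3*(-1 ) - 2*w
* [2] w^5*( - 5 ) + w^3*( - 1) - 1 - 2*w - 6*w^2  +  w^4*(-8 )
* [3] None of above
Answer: 3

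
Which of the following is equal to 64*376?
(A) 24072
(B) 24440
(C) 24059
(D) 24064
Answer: D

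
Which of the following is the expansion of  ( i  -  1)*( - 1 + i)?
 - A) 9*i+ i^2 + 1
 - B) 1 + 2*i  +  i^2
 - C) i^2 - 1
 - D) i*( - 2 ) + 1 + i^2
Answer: D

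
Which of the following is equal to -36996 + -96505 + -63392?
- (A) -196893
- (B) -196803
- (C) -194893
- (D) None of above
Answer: A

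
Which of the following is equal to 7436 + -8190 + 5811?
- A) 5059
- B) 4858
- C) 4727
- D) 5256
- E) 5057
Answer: E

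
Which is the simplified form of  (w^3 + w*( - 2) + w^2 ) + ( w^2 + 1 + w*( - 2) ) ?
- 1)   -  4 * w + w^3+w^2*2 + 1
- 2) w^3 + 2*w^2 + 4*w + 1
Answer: 1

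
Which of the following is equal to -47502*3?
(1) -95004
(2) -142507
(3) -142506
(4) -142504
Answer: 3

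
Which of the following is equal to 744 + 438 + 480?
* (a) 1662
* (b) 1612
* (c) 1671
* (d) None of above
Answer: a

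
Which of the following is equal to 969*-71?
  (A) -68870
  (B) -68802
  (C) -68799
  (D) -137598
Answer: C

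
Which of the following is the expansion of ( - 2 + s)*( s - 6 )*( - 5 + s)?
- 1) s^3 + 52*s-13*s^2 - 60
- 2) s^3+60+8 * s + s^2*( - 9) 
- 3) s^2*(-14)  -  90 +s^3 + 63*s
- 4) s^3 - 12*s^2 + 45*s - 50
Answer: 1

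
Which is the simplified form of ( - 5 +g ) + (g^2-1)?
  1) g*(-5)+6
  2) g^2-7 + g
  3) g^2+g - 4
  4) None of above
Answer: 4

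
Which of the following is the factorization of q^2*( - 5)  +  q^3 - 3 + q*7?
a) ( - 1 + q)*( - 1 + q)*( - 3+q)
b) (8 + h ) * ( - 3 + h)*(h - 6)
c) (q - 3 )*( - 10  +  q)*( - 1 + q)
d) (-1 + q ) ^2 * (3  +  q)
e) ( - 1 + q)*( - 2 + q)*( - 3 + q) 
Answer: a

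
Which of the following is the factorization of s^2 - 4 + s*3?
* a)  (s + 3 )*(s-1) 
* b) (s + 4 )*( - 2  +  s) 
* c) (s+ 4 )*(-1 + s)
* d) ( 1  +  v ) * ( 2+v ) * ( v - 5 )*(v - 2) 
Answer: c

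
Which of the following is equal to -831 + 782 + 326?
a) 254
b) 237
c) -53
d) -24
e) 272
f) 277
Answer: f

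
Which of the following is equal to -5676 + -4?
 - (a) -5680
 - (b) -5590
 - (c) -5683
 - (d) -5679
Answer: a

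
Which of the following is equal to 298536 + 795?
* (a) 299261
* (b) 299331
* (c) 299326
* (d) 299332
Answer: b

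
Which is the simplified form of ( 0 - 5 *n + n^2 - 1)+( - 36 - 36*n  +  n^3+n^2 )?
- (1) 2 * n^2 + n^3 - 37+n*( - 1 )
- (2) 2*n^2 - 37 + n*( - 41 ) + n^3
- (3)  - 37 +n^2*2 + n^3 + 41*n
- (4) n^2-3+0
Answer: 2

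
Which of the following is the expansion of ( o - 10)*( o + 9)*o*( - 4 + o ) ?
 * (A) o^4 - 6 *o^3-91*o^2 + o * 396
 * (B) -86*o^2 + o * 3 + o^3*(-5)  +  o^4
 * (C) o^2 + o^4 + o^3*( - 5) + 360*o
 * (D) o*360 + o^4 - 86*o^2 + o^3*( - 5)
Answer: D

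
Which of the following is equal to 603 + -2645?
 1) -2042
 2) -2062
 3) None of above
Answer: 1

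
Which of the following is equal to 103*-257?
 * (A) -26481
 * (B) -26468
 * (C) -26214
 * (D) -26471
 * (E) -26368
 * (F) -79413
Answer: D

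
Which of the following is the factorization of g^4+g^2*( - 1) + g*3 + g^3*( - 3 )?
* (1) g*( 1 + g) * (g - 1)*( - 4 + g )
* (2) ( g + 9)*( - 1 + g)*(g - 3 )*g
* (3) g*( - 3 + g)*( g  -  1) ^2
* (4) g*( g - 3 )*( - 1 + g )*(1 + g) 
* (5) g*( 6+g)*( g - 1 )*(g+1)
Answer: 4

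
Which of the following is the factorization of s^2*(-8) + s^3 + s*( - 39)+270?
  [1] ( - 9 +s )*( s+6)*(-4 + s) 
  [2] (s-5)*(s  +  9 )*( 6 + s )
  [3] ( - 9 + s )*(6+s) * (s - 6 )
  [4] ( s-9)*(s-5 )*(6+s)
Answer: 4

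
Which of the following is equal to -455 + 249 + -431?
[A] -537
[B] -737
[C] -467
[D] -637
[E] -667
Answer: D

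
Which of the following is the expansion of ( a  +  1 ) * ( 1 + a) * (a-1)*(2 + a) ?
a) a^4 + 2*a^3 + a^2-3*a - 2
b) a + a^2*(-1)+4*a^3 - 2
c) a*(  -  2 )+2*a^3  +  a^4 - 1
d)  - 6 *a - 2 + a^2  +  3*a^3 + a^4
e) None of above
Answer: e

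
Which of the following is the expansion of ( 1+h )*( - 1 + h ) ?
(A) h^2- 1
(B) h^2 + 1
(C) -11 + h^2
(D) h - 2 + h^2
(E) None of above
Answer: A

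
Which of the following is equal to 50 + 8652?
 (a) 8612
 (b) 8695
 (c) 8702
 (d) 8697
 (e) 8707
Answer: c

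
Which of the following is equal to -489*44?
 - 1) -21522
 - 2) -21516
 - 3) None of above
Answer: 2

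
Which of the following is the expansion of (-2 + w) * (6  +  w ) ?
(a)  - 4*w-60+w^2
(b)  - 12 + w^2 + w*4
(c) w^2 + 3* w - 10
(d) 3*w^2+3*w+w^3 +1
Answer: b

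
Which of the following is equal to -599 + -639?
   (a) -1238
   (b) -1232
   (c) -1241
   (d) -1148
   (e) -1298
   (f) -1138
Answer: a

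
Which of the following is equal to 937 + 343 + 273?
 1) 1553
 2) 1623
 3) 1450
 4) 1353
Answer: 1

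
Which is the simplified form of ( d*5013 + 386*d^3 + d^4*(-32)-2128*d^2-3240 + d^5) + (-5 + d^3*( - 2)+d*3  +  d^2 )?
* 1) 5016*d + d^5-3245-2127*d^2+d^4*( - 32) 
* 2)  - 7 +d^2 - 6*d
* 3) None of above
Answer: 3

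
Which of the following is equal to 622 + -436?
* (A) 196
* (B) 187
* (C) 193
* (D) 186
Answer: D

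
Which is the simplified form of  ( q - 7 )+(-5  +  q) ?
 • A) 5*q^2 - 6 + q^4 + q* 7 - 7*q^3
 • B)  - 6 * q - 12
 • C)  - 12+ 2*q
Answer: C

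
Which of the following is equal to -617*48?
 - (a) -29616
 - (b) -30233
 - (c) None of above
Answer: a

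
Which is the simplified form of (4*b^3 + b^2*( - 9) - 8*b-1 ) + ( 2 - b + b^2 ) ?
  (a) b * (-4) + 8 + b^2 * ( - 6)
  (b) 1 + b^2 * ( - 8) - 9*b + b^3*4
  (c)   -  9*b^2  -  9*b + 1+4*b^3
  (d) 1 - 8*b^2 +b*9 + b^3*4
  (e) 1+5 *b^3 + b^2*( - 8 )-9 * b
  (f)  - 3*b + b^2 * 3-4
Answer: b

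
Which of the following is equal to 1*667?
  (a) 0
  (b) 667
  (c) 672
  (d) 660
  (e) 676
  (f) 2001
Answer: b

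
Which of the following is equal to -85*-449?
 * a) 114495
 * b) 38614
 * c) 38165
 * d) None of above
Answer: c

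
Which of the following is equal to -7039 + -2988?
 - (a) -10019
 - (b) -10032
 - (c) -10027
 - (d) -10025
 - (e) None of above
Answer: c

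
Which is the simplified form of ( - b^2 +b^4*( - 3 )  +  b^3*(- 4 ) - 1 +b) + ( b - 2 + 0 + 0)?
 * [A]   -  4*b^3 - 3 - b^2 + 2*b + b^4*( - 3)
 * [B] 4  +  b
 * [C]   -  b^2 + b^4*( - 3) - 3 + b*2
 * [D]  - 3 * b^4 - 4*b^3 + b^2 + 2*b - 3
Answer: A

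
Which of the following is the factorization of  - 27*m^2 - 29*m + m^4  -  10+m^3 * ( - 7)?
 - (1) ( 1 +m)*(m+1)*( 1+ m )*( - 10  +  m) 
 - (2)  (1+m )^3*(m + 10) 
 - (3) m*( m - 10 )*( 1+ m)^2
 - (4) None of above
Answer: 1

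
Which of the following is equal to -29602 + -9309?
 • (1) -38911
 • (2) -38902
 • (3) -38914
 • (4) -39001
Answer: 1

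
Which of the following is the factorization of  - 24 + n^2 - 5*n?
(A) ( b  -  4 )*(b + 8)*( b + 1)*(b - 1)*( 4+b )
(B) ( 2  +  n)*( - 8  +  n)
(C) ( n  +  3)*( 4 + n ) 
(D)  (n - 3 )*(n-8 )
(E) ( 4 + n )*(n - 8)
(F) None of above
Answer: F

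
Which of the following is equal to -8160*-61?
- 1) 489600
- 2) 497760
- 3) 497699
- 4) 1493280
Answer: 2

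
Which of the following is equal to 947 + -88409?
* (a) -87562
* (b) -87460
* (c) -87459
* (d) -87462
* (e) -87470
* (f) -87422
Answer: d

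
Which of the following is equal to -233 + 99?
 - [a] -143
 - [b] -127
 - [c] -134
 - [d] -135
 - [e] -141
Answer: c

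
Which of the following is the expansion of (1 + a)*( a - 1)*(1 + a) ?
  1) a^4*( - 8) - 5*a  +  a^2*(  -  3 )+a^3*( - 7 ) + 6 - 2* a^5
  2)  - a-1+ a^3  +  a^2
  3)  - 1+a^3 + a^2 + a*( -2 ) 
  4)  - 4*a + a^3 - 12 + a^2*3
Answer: 2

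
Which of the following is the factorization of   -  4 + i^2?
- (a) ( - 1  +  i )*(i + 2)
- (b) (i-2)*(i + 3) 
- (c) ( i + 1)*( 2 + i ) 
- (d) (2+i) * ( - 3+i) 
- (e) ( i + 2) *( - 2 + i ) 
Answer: e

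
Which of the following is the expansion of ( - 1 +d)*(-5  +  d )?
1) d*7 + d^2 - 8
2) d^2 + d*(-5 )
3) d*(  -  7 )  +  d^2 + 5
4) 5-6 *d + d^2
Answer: 4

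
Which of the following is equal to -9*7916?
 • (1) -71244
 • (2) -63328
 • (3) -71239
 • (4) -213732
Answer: 1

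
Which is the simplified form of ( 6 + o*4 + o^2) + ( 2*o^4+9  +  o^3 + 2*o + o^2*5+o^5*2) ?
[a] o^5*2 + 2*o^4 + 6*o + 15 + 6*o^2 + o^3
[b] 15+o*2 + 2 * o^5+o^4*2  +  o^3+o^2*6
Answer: a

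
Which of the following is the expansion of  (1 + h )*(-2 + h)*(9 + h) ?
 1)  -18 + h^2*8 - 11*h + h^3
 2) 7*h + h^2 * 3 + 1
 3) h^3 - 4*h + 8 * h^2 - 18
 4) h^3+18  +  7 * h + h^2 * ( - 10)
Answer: 1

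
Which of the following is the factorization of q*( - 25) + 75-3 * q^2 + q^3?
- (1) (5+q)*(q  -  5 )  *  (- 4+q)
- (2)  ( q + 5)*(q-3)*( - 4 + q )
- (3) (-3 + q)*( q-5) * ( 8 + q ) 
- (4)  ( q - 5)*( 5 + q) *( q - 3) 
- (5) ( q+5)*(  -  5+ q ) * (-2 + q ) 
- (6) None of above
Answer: 4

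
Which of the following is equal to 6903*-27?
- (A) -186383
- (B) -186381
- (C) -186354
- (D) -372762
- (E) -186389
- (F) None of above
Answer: B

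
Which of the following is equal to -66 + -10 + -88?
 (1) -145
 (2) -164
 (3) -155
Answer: 2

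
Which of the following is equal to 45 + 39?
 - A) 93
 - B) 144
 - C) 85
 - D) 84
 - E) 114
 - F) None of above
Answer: D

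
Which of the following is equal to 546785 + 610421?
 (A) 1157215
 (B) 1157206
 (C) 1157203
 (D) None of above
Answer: B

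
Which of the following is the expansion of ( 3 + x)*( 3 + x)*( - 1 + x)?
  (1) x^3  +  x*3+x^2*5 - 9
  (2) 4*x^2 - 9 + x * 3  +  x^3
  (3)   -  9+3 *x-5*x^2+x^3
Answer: 1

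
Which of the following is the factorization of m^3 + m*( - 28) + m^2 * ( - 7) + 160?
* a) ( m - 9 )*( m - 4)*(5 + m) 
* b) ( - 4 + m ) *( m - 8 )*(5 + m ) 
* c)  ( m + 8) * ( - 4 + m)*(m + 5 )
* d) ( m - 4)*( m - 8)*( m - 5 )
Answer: b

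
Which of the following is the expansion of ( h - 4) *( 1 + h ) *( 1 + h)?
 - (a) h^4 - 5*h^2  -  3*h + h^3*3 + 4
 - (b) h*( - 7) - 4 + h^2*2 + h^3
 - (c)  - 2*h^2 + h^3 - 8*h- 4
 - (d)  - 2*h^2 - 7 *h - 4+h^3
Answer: d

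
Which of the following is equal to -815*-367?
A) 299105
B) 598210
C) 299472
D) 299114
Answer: A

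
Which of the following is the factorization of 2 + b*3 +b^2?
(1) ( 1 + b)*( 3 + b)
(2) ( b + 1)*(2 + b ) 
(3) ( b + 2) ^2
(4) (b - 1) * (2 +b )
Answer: 2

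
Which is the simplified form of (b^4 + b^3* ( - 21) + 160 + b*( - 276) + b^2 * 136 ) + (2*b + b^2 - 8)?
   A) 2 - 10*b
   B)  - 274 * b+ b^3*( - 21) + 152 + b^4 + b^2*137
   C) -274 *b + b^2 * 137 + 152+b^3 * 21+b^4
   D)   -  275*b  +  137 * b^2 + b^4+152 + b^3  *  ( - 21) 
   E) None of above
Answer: B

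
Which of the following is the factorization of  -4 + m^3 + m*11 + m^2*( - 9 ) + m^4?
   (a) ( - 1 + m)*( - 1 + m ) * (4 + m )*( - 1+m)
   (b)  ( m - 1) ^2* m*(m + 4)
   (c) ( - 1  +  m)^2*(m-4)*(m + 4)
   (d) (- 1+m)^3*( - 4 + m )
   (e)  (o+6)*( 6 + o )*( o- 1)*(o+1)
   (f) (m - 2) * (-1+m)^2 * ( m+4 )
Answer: a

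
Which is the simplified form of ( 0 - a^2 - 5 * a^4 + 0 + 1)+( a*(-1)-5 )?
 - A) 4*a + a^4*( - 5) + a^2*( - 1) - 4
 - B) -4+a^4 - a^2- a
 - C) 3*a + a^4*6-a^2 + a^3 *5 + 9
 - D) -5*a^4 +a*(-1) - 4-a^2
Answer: D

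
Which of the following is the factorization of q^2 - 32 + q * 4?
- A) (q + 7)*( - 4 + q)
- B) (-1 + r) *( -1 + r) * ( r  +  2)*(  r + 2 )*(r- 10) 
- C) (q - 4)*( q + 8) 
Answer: C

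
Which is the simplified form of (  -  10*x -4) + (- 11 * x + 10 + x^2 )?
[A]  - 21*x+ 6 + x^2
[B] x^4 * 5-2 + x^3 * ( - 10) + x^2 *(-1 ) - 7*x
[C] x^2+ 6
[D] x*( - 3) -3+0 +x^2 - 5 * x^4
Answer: A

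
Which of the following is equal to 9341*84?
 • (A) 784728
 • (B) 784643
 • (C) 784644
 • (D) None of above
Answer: C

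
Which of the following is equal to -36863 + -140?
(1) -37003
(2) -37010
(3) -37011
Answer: 1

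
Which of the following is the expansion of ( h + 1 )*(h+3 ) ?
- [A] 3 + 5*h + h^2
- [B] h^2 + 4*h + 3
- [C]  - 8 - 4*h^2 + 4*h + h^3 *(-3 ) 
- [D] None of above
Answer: B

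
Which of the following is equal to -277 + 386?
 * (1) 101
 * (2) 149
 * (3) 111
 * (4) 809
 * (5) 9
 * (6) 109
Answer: 6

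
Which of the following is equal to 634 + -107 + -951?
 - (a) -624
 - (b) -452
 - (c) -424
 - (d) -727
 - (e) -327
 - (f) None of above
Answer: c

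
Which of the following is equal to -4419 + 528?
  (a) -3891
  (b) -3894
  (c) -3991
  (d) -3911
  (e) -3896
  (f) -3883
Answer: a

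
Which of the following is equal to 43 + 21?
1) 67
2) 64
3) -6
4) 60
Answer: 2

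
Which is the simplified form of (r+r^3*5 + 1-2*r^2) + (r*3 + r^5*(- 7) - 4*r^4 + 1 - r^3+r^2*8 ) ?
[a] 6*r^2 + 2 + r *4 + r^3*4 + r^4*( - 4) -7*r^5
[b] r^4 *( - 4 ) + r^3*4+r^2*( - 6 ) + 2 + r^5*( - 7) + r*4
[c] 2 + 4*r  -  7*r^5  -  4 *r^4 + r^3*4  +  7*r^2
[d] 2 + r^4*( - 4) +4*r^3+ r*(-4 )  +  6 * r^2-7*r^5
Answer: a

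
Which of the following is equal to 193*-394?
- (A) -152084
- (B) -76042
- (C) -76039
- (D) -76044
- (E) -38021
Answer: B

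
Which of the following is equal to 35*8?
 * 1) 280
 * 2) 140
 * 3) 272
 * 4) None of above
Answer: 1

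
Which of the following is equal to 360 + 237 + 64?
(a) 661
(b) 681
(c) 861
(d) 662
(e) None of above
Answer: a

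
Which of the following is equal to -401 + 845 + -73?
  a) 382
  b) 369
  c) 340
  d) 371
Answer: d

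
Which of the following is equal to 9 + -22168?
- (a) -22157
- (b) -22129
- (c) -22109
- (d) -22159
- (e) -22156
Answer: d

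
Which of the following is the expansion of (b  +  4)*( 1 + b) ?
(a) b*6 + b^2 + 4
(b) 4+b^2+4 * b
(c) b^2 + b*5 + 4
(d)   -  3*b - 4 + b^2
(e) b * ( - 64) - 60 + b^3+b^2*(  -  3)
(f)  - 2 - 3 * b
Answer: c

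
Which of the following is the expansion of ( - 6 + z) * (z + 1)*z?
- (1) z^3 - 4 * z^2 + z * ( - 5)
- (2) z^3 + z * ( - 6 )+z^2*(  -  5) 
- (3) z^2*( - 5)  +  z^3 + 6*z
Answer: 2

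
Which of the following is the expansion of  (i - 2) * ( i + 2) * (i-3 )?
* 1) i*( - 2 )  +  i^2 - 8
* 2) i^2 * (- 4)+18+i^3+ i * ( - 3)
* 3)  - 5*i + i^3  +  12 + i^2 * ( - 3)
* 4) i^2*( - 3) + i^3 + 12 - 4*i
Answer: 4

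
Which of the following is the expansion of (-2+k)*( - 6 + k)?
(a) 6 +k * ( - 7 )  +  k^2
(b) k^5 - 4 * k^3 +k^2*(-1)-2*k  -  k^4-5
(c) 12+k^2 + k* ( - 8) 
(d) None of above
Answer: c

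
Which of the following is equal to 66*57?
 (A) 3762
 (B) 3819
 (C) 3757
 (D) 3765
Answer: A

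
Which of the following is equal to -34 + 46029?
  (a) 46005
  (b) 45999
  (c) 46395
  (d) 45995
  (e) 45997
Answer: d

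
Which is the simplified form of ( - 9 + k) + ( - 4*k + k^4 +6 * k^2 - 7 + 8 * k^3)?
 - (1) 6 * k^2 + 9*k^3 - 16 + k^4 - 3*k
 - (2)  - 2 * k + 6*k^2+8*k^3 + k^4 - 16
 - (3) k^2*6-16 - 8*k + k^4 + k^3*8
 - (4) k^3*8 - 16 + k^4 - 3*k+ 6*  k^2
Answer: 4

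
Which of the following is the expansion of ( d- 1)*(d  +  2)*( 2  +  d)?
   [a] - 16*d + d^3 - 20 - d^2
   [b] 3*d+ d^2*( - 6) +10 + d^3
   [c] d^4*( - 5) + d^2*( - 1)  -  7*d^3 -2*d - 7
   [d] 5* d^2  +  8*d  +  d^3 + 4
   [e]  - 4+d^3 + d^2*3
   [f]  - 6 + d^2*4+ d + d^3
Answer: e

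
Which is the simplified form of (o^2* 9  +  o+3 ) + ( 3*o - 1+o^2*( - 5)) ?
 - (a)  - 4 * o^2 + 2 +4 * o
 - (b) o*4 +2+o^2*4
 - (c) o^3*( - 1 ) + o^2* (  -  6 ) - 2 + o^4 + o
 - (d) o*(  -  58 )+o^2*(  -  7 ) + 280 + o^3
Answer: b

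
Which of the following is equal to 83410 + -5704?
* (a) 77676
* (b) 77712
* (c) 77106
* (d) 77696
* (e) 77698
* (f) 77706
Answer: f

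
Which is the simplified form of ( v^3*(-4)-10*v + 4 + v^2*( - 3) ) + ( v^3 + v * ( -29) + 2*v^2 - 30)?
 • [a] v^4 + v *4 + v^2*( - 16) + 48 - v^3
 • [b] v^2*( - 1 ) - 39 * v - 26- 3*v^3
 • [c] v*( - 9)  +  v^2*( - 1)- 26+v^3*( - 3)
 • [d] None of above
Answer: b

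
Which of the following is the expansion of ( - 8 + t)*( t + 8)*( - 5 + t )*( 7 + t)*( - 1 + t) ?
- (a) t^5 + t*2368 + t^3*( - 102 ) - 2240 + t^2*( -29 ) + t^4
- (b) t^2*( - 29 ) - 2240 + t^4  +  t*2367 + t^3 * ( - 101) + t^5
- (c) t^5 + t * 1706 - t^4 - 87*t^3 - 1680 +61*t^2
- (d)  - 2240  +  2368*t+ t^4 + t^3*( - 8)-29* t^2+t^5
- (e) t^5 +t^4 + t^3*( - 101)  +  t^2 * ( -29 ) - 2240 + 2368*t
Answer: e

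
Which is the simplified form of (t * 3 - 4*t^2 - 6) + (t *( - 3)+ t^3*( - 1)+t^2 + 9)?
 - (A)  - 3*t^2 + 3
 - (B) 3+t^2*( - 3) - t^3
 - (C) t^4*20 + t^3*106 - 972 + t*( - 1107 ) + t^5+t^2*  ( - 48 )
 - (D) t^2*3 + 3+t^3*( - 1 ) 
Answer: B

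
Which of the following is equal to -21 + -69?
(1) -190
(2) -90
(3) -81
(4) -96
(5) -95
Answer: 2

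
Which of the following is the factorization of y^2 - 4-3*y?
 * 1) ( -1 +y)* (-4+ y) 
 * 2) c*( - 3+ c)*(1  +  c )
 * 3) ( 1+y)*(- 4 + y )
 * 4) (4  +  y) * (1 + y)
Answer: 3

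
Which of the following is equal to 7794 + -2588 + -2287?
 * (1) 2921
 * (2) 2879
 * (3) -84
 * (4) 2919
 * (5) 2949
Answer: 4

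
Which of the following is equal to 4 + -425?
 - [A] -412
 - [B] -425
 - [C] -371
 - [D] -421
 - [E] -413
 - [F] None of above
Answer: D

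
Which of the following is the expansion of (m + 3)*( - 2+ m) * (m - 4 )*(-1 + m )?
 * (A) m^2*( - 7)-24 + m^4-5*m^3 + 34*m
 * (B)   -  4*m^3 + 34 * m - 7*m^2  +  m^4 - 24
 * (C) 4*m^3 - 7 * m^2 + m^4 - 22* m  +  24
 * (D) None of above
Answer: B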